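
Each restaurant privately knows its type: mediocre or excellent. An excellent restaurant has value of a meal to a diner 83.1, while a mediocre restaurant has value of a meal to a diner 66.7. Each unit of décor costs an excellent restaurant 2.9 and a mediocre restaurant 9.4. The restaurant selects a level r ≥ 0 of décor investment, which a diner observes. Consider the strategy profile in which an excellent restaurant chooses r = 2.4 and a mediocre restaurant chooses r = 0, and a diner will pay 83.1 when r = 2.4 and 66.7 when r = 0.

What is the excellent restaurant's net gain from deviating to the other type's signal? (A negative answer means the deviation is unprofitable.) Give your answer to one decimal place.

-9.4

Playing r = 2.4 the excellent restaurant receives 83.1 − 2.9 × 2.4 = 76.14.
Deviating to r = 0 yields 66.7 instead.
Gain from deviating: 66.7 − 76.14 = -9.44, i.e. -9.4 to one decimal place.
The gain is negative, so the excellent type's incentive-compatibility constraint is satisfied.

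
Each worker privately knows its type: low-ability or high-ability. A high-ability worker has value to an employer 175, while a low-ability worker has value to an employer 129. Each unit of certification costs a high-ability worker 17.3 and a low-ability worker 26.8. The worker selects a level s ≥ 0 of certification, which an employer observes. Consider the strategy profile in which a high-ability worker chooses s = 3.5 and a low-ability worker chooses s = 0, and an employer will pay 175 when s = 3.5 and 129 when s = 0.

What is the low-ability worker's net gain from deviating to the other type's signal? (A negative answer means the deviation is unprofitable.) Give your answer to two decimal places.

Playing s = 0 the low-ability worker receives 129.
Deviating to s = 3.5 brings payment 175 at cost 26.8 × 3.5 = 93.8, netting 81.2.
Gain from deviating: 81.2 − 129 = -47.80.
The gain is negative, so the low-ability type's incentive-compatibility constraint is satisfied.

-47.80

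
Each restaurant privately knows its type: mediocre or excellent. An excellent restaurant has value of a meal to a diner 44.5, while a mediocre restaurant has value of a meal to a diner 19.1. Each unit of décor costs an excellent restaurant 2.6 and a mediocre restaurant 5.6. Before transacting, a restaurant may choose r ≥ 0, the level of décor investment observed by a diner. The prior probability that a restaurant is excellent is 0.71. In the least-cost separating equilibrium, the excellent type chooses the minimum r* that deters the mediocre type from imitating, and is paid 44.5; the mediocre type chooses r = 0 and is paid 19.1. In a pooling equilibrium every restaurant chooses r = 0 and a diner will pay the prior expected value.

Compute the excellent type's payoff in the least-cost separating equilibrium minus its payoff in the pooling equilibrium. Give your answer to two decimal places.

-4.43

Least-cost separating signal: r* solves 19.1 = 44.5 − 5.6·r*, so r* = (44.5 − 19.1)/5.6 ≈ 4.5357.
Excellent type's separating payoff: 44.5 − 2.6 × r* = 44.5 − 2.6 × (44.5 − 19.1)/5.6 = 44.5 − 66.04/5.6 ≈ 32.7071.
Pooling payoff: 0.71 × 44.5 + 0.29 × 19.1 = 37.134.
Difference: 32.7071 − 37.134 = -4.4269, i.e. -4.43 to two decimal places.
The excellent type would prefer the pooling outcome.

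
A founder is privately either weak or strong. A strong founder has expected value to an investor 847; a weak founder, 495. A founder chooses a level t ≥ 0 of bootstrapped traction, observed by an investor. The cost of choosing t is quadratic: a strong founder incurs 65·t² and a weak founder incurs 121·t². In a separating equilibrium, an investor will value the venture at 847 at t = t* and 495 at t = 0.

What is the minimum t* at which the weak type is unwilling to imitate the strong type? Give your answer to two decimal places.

The weak type at t = 0 receives 495; imitating at t* yields 847 − 121·t*².
Indifference: 495 = 847 − 121·t*², so t*² = (847 − 495) / 121 ≈ 2.9091.
t* = √2.9091 ≈ 1.71.

1.71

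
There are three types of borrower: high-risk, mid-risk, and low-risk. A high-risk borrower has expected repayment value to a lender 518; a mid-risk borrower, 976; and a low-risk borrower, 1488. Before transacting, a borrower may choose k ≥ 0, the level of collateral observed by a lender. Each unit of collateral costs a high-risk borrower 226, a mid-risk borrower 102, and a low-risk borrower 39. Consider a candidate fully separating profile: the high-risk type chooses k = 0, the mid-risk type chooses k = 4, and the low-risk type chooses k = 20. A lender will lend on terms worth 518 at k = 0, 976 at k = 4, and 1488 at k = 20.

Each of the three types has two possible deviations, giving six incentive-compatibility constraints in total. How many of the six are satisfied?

5

Mid-risk (own payoff 976 − 102×4 = 568): to k=0 gives 518 → no gain ✓; to k=20 gives 1488 − 102×20 = -552 → no gain ✓.
Low-risk (own payoff 1488 − 39×20 = 708): to k=0 gives 518 → no gain ✓; to k=4 gives 976 − 39×4 = 820 → profitable ✗.
High-risk (own payoff 518): to k=4 gives 976 − 226×4 = 72 → no gain ✓; to k=20 gives 1488 − 226×20 = -3032 → no gain ✓.
5 of the 6 constraints hold; not an equilibrium.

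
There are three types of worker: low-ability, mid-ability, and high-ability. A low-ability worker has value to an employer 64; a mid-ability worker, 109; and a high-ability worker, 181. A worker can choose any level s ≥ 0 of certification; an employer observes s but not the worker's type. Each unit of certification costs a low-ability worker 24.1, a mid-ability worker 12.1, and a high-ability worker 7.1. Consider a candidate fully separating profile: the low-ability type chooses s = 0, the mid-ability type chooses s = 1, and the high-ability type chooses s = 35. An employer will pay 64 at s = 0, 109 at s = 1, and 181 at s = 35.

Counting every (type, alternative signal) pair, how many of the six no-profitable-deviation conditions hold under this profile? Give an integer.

High-ability (own payoff 181 − 7.1×35 = -67.5): to s=0 gives 64 → profitable ✗; to s=1 gives 109 − 7.1×1 = 101.9 → profitable ✗.
Low-ability (own payoff 64): to s=1 gives 109 − 24.1×1 = 84.9 → profitable ✗; to s=35 gives 181 − 24.1×35 = -662.5 → no gain ✓.
Mid-ability (own payoff 109 − 12.1×1 = 96.9): to s=0 gives 64 → no gain ✓; to s=35 gives 181 − 12.1×35 = -242.5 → no gain ✓.
3 of the 6 constraints hold; not an equilibrium.

3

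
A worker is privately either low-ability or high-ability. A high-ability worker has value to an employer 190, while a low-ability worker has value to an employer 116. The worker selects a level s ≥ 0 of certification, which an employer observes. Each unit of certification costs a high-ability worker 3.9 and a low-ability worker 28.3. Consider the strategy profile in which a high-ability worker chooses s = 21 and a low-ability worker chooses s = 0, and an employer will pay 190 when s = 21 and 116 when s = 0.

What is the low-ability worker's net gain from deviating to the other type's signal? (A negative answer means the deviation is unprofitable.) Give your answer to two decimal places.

Playing s = 0 the low-ability worker receives 116.
Deviating to s = 21 brings payment 190 at cost 28.3 × 21 = 594.3, netting -404.3.
Gain from deviating: -404.3 − 116 = -520.30.
The gain is negative, so the low-ability type's incentive-compatibility constraint is satisfied.

-520.30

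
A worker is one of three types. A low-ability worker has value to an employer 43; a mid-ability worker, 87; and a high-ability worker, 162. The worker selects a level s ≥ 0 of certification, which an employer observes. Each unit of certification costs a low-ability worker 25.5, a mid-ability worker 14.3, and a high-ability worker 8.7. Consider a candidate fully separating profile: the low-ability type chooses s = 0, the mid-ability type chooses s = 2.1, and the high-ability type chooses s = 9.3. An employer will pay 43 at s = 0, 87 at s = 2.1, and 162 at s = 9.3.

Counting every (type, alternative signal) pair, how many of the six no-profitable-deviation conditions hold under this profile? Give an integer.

Low-ability (own payoff 43): to s=2.1 gives 87 − 25.5×2.1 = 33.45 → no gain ✓; to s=9.3 gives 162 − 25.5×9.3 = -75.15 → no gain ✓.
Mid-ability (own payoff 87 − 14.3×2.1 = 56.97): to s=0 gives 43 → no gain ✓; to s=9.3 gives 162 − 14.3×9.3 = 29.01 → no gain ✓.
High-ability (own payoff 162 − 8.7×9.3 = 81.09): to s=0 gives 43 → no gain ✓; to s=2.1 gives 87 − 8.7×2.1 = 68.73 → no gain ✓.
6 of the 6 constraints hold; this profile is a separating equilibrium.

6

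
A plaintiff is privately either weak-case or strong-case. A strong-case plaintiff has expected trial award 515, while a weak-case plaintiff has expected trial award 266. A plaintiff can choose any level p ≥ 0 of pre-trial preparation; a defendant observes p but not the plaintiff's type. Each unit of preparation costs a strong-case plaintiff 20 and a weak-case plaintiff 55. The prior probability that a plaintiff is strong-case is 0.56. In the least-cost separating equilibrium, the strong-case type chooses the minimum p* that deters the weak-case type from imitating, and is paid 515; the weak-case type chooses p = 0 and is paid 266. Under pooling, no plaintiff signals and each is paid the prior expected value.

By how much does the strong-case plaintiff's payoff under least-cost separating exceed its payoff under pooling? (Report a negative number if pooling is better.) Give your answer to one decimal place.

19.0

Least-cost separating signal: p* solves 266 = 515 − 55·p*, so p* = (515 − 266)/55 ≈ 4.5273.
Strong-case type's separating payoff: 515 − 20 × p* = 515 − 20 × (515 − 266)/55 = 515 − 4980/55 ≈ 424.455.
Pooling payoff: 0.56 × 515 + 0.44 × 266 = 405.44.
Difference: 424.455 − 405.44 = 19.015, i.e. 19.0 to one decimal place.
The strong-case type prefers to separate.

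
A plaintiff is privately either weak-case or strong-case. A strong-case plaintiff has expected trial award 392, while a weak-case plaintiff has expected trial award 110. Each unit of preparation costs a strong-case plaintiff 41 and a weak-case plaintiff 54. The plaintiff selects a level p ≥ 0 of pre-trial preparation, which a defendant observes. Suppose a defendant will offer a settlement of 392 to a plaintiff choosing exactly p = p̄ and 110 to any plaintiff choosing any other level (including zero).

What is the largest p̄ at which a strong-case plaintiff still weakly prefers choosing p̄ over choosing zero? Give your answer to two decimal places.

6.88

Choosing p̄ yields the strong-case type 392 − 41·p̄; choosing zero yields 110.
The strong-case type is indifferent at 392 − 41·p̄ = 110, i.e. p̄ = (392 − 110) / 41 ≈ 6.88.
For any p̄ above 6.88 the strong-case type would rather pool at zero, so separation collapses.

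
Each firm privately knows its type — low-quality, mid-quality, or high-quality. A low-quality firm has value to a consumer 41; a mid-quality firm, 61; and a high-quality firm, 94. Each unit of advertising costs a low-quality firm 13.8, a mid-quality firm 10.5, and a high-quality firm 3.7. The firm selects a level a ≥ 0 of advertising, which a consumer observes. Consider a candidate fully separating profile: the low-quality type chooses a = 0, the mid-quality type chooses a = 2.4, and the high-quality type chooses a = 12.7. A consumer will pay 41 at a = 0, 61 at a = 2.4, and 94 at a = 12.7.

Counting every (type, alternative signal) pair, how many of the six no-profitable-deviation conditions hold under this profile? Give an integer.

Mid-quality (own payoff 61 − 10.5×2.4 = 35.8): to a=0 gives 41 → profitable ✗; to a=12.7 gives 94 − 10.5×12.7 = -39.35 → no gain ✓.
Low-quality (own payoff 41): to a=2.4 gives 61 − 13.8×2.4 = 27.88 → no gain ✓; to a=12.7 gives 94 − 13.8×12.7 = -81.26 → no gain ✓.
High-quality (own payoff 94 − 3.7×12.7 = 47.01): to a=0 gives 41 → no gain ✓; to a=2.4 gives 61 − 3.7×2.4 = 52.12 → profitable ✗.
4 of the 6 constraints hold; not an equilibrium.

4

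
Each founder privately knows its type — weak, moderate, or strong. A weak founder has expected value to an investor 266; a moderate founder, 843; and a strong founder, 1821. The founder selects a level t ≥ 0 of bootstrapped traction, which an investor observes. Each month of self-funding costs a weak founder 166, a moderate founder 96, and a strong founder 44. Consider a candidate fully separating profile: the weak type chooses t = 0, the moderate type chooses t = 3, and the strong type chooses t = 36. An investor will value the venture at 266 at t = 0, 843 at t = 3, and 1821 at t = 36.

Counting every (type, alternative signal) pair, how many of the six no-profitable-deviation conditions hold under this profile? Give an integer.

3

Moderate (own payoff 843 − 96×3 = 555): to t=0 gives 266 → no gain ✓; to t=36 gives 1821 − 96×36 = -1635 → no gain ✓.
Weak (own payoff 266): to t=3 gives 843 − 166×3 = 345 → profitable ✗; to t=36 gives 1821 − 166×36 = -4155 → no gain ✓.
Strong (own payoff 1821 − 44×36 = 237): to t=0 gives 266 → profitable ✗; to t=3 gives 843 − 44×3 = 711 → profitable ✗.
3 of the 6 constraints hold; not an equilibrium.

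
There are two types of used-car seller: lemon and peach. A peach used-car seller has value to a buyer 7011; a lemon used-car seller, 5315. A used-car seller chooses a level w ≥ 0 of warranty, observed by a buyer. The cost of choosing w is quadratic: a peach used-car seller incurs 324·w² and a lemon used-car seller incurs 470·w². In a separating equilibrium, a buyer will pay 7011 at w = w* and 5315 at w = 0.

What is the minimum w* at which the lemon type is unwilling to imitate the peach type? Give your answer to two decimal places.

The lemon type at w = 0 receives 5315; imitating at w* yields 7011 − 470·w*².
Indifference: 5315 = 7011 − 470·w*², so w*² = (7011 − 5315) / 470 ≈ 3.6085.
w* = √3.6085 ≈ 1.90.

1.90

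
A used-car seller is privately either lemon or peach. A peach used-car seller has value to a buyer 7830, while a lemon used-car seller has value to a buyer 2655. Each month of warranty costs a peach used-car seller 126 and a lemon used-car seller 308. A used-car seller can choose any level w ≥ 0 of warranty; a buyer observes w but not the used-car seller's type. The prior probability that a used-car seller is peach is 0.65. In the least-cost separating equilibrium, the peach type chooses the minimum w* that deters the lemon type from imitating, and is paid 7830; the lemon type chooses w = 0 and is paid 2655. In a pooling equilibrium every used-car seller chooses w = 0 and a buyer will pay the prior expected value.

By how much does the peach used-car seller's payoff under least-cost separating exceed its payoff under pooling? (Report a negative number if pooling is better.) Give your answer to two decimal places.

Least-cost separating signal: w* solves 2655 = 7830 − 308·w*, so w* = (7830 − 2655)/308 ≈ 16.8019.
Peach type's separating payoff: 7830 − 126 × w* = 7830 − 126 × (7830 − 2655)/308 = 7830 − 652050/308 ≈ 5712.9545.
Pooling payoff: 0.65 × 7830 + 0.35 × 2655 = 6018.75.
Difference: 5712.9545 − 6018.75 = -305.7955, i.e. -305.80 to two decimal places.
The peach type would prefer the pooling outcome.

-305.80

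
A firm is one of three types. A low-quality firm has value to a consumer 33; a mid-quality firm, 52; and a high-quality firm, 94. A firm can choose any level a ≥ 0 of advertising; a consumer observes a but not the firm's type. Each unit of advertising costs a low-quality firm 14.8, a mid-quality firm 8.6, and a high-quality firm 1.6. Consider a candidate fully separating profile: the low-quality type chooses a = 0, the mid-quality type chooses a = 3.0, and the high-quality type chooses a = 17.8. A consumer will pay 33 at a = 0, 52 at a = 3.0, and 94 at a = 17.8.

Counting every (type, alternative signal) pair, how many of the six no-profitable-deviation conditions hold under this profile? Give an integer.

High-quality (own payoff 94 − 1.6×17.8 = 65.52): to a=0 gives 33 → no gain ✓; to a=3.0 gives 52 − 1.6×3.0 = 47.2 → no gain ✓.
Low-quality (own payoff 33): to a=3.0 gives 52 − 14.8×3.0 = 7.6 → no gain ✓; to a=17.8 gives 94 − 14.8×17.8 = -169.44 → no gain ✓.
Mid-quality (own payoff 52 − 8.6×3.0 = 26.2): to a=0 gives 33 → profitable ✗; to a=17.8 gives 94 − 8.6×17.8 = -59.08 → no gain ✓.
5 of the 6 constraints hold; not an equilibrium.

5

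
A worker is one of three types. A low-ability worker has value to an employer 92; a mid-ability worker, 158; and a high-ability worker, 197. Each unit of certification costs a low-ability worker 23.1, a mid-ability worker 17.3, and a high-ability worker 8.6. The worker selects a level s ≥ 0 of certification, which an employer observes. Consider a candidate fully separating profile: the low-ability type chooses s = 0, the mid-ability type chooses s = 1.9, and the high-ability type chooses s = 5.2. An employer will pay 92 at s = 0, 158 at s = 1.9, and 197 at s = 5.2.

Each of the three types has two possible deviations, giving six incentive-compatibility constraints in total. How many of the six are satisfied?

5

High-ability (own payoff 197 − 8.6×5.2 = 152.28): to s=0 gives 92 → no gain ✓; to s=1.9 gives 158 − 8.6×1.9 = 141.66 → no gain ✓.
Mid-ability (own payoff 158 − 17.3×1.9 = 125.13): to s=0 gives 92 → no gain ✓; to s=5.2 gives 197 − 17.3×5.2 = 107.04 → no gain ✓.
Low-ability (own payoff 92): to s=1.9 gives 158 − 23.1×1.9 = 114.11 → profitable ✗; to s=5.2 gives 197 − 23.1×5.2 = 76.88 → no gain ✓.
5 of the 6 constraints hold; not an equilibrium.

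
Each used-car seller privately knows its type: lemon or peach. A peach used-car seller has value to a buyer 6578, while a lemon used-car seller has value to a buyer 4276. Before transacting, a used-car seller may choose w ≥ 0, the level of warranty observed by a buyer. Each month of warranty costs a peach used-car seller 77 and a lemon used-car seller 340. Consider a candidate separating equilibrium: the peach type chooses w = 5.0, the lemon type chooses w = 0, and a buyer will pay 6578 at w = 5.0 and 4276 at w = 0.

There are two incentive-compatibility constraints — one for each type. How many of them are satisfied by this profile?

1

Peach type: signal → 6578 − 77 × 5.0 = 6193; deviate to 0 → 4276. IC holds (6193 ≥ 4276).
Lemon type: stay at 0 → 4276; mimic → 6578 − 340 × 5.0 = 4878. IC fails (4276 < 4878).
1 of 2 constraints hold, so this profile is not an equilibrium.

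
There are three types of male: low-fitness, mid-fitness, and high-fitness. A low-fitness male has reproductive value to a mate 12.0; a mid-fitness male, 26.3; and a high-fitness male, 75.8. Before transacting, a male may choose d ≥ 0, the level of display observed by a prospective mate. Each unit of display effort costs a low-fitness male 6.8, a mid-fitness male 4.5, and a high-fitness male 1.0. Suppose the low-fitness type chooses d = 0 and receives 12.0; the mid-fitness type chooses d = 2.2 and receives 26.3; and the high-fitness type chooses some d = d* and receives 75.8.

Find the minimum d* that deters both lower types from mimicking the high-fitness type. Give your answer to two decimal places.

13.20

Low-fitness type (on-path payoff 12.0) won't mimic when 12.0 ≥ 75.8 − 6.8·d*, i.e. d* ≥ 9.38.
Mid-fitness type (on-path payoff 26.3 − 4.5×2.2 = 16.4) won't mimic when 16.4 ≥ 75.8 − 4.5·d*, i.e. d* ≥ 13.20.
Both must hold, so d* = max(9.38, 13.20) = 13.20. The mid-fitness type's constraint binds.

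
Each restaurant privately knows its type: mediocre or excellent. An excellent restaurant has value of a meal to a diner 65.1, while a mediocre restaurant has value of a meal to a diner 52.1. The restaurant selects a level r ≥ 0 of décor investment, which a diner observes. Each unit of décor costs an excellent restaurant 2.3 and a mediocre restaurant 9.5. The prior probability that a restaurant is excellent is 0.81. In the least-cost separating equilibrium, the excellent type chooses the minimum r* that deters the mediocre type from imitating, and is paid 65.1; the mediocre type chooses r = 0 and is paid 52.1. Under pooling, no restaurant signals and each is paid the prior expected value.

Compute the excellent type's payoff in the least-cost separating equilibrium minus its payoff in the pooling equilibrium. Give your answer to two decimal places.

-0.68

Least-cost separating signal: r* solves 52.1 = 65.1 − 9.5·r*, so r* = (65.1 − 52.1)/9.5 ≈ 1.3684.
Excellent type's separating payoff: 65.1 − 2.3 × r* = 65.1 − 2.3 × (65.1 − 52.1)/9.5 = 65.1 − 29.9/9.5 ≈ 61.9526.
Pooling payoff: 0.81 × 65.1 + 0.19 × 52.1 = 62.63.
Difference: 61.9526 − 62.63 = -0.6774, i.e. -0.68 to two decimal places.
The excellent type would prefer the pooling outcome.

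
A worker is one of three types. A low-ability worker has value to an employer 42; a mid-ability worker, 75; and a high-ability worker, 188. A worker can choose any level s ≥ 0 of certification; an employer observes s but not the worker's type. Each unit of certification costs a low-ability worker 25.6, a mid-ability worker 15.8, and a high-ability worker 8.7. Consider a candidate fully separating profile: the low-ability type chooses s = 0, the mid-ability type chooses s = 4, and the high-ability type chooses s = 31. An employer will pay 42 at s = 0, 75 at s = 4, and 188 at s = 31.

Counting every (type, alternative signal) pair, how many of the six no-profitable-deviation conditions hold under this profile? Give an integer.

High-ability (own payoff 188 − 8.7×31 = -81.7): to s=0 gives 42 → profitable ✗; to s=4 gives 75 − 8.7×4 = 40.2 → profitable ✗.
Mid-ability (own payoff 75 − 15.8×4 = 11.8): to s=0 gives 42 → profitable ✗; to s=31 gives 188 − 15.8×31 = -301.8 → no gain ✓.
Low-ability (own payoff 42): to s=4 gives 75 − 25.6×4 = -27.4 → no gain ✓; to s=31 gives 188 − 25.6×31 = -605.6 → no gain ✓.
3 of the 6 constraints hold; not an equilibrium.

3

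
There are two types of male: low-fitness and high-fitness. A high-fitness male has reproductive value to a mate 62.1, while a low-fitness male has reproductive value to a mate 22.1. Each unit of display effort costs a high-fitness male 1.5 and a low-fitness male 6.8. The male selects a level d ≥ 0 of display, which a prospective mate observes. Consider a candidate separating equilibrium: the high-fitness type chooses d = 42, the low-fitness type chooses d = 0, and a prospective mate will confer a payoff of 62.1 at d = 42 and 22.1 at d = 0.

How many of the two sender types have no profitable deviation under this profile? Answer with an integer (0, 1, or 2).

1

High-fitness type: signal → 62.1 − 1.5 × 42 = -0.9; deviate to 0 → 22.1. IC fails (-0.9 < 22.1).
Low-fitness type: stay at 0 → 22.1; mimic → 62.1 − 6.8 × 42 = -223.5. IC holds (22.1 ≥ -223.5).
1 of 2 constraints hold, so this profile is not an equilibrium.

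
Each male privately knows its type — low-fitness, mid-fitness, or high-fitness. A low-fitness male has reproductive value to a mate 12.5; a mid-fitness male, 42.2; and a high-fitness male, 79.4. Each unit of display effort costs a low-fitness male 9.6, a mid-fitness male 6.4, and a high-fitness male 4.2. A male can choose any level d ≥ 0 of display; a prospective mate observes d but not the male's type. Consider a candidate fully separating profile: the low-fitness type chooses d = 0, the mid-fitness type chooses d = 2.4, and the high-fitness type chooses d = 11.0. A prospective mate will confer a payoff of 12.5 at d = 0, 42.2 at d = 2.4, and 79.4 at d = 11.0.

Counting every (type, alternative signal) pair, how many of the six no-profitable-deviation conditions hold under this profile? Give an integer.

5

Mid-fitness (own payoff 42.2 − 6.4×2.4 = 26.84): to d=0 gives 12.5 → no gain ✓; to d=11.0 gives 79.4 − 6.4×11.0 = 9 → no gain ✓.
High-fitness (own payoff 79.4 − 4.2×11.0 = 33.2): to d=0 gives 12.5 → no gain ✓; to d=2.4 gives 42.2 − 4.2×2.4 = 32.12 → no gain ✓.
Low-fitness (own payoff 12.5): to d=2.4 gives 42.2 − 9.6×2.4 = 19.16 → profitable ✗; to d=11.0 gives 79.4 − 9.6×11.0 = -26.2 → no gain ✓.
5 of the 6 constraints hold; not an equilibrium.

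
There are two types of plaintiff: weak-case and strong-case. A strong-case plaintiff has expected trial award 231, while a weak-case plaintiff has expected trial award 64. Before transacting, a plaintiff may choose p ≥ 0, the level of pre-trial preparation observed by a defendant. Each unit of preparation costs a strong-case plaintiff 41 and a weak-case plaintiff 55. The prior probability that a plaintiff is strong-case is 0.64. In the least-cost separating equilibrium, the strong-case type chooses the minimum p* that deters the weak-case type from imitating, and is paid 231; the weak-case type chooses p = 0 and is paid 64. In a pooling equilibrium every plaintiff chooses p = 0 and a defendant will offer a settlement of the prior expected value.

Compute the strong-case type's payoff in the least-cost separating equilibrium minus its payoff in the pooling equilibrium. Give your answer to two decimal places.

-64.37

Least-cost separating signal: p* solves 64 = 231 − 55·p*, so p* = (231 − 64)/55 ≈ 3.0364.
Strong-case type's separating payoff: 231 − 41 × p* = 231 − 41 × (231 − 64)/55 = 231 − 6847/55 ≈ 106.5091.
Pooling payoff: 0.64 × 231 + 0.36 × 64 = 170.88.
Difference: 106.5091 − 170.88 = -64.3709, i.e. -64.37 to two decimal places.
The strong-case type would prefer the pooling outcome.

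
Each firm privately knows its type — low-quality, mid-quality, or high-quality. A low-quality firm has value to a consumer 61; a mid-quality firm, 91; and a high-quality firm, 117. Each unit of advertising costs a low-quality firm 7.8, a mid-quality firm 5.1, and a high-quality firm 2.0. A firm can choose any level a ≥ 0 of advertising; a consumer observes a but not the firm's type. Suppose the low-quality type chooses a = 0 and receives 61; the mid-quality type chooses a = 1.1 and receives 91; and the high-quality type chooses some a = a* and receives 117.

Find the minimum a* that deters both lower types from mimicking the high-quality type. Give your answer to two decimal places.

Low-quality type (on-path payoff 61) won't mimic when 61 ≥ 117 − 7.8·a*, i.e. a* ≥ 7.18.
Mid-quality type (on-path payoff 91 − 5.1×1.1 = 85.39) won't mimic when 85.39 ≥ 117 − 5.1·a*, i.e. a* ≥ 6.20.
Both must hold, so a* = max(7.18, 6.20) = 7.18. The low-quality type's constraint binds.

7.18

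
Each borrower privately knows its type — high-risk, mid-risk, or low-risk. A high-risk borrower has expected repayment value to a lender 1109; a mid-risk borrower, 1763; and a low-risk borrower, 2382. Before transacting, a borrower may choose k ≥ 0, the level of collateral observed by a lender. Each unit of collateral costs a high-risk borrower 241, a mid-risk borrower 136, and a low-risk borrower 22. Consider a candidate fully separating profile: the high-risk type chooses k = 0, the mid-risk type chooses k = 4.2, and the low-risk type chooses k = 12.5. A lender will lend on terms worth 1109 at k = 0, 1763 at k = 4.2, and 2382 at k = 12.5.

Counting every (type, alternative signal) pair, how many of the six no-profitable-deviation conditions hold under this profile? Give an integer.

High-risk (own payoff 1109): to k=4.2 gives 1763 − 241×4.2 = 750.8 → no gain ✓; to k=12.5 gives 2382 − 241×12.5 = -630.5 → no gain ✓.
Mid-risk (own payoff 1763 − 136×4.2 = 1191.8): to k=0 gives 1109 → no gain ✓; to k=12.5 gives 2382 − 136×12.5 = 682 → no gain ✓.
Low-risk (own payoff 2382 − 22×12.5 = 2107): to k=0 gives 1109 → no gain ✓; to k=4.2 gives 1763 − 22×4.2 = 1670.6 → no gain ✓.
6 of the 6 constraints hold; this profile is a separating equilibrium.

6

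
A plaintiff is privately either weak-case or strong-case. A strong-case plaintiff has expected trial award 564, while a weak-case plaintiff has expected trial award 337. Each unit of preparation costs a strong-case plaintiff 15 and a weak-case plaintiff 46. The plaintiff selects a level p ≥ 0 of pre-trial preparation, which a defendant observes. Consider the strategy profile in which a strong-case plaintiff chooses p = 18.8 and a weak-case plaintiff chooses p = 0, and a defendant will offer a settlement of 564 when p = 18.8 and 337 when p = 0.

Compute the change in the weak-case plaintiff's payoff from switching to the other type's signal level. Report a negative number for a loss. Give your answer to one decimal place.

-637.8

Playing p = 0 the weak-case plaintiff receives 337.
Deviating to p = 18.8 brings payment 564 at cost 46 × 18.8 = 864.8, netting -300.8.
Gain from deviating: -300.8 − 337 = -637.8.
The gain is negative, so the weak-case type's incentive-compatibility constraint is satisfied.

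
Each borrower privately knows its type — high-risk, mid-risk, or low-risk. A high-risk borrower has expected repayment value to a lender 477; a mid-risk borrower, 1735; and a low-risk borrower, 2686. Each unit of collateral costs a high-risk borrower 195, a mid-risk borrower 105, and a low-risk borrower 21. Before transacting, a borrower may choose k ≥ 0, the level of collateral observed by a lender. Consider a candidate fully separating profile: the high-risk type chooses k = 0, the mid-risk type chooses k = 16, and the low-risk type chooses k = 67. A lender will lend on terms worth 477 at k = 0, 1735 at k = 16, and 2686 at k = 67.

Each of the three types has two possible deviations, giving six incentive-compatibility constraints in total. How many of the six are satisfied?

Low-risk (own payoff 2686 − 21×67 = 1279): to k=0 gives 477 → no gain ✓; to k=16 gives 1735 − 21×16 = 1399 → profitable ✗.
High-risk (own payoff 477): to k=16 gives 1735 − 195×16 = -1385 → no gain ✓; to k=67 gives 2686 − 195×67 = -10379 → no gain ✓.
Mid-risk (own payoff 1735 − 105×16 = 55): to k=0 gives 477 → profitable ✗; to k=67 gives 2686 − 105×67 = -4349 → no gain ✓.
4 of the 6 constraints hold; not an equilibrium.

4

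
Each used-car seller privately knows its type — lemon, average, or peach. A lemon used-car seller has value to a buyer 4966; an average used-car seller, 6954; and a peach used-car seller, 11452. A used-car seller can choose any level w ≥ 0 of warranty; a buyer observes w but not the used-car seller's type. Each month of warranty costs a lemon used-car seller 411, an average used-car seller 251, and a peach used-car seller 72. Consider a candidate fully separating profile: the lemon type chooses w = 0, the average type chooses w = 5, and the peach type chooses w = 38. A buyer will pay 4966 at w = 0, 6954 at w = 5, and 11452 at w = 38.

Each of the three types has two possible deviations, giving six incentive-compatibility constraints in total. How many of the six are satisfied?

6

Average (own payoff 6954 − 251×5 = 5699): to w=0 gives 4966 → no gain ✓; to w=38 gives 11452 − 251×38 = 1914 → no gain ✓.
Peach (own payoff 11452 − 72×38 = 8716): to w=0 gives 4966 → no gain ✓; to w=5 gives 6954 − 72×5 = 6594 → no gain ✓.
Lemon (own payoff 4966): to w=5 gives 6954 − 411×5 = 4899 → no gain ✓; to w=38 gives 11452 − 411×38 = -4166 → no gain ✓.
6 of the 6 constraints hold; this profile is a separating equilibrium.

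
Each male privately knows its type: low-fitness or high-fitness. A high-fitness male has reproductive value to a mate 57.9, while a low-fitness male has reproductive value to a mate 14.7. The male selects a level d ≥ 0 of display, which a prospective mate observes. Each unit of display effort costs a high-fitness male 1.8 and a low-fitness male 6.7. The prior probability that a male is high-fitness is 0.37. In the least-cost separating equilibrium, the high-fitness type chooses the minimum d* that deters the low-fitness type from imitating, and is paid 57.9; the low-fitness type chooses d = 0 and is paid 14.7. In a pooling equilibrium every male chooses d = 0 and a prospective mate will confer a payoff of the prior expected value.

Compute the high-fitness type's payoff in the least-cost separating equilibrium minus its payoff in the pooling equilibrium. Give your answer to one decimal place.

15.6

Least-cost separating signal: d* solves 14.7 = 57.9 − 6.7·d*, so d* = (57.9 − 14.7)/6.7 ≈ 6.4478.
High-fitness type's separating payoff: 57.9 − 1.8 × d* = 57.9 − 1.8 × (57.9 − 14.7)/6.7 = 57.9 − 77.76/6.7 ≈ 46.294.
Pooling payoff: 0.37 × 57.9 + 0.63 × 14.7 = 30.684.
Difference: 46.294 − 30.684 = 15.61, i.e. 15.6 to one decimal place.
The high-fitness type prefers to separate.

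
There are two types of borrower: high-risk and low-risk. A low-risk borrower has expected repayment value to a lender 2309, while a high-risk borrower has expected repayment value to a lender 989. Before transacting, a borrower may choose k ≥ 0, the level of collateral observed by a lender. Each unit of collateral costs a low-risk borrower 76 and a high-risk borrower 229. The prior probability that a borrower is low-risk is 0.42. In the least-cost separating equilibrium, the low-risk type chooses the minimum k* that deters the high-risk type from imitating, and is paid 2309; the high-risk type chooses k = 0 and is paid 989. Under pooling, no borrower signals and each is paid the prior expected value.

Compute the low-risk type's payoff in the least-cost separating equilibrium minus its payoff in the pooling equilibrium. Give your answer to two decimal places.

327.52

Least-cost separating signal: k* solves 989 = 2309 − 229·k*, so k* = (2309 − 989)/229 ≈ 5.7642.
Low-risk type's separating payoff: 2309 − 76 × k* = 2309 − 76 × (2309 − 989)/229 = 2309 − 100320/229 ≈ 1870.9214.
Pooling payoff: 0.42 × 2309 + 0.58 × 989 = 1543.4.
Difference: 1870.9214 − 1543.4 = 327.5214, i.e. 327.52 to two decimal places.
The low-risk type prefers to separate.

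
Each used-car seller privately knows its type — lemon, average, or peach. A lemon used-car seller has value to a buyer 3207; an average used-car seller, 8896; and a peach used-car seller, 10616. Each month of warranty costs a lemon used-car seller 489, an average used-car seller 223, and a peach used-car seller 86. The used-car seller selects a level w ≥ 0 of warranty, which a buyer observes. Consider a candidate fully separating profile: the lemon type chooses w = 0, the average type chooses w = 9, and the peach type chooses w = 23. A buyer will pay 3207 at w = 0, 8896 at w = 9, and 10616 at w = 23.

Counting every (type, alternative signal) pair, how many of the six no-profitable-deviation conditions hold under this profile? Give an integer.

5

Peach (own payoff 10616 − 86×23 = 8638): to w=0 gives 3207 → no gain ✓; to w=9 gives 8896 − 86×9 = 8122 → no gain ✓.
Lemon (own payoff 3207): to w=9 gives 8896 − 489×9 = 4495 → profitable ✗; to w=23 gives 10616 − 489×23 = -631 → no gain ✓.
Average (own payoff 8896 − 223×9 = 6889): to w=0 gives 3207 → no gain ✓; to w=23 gives 10616 − 223×23 = 5487 → no gain ✓.
5 of the 6 constraints hold; not an equilibrium.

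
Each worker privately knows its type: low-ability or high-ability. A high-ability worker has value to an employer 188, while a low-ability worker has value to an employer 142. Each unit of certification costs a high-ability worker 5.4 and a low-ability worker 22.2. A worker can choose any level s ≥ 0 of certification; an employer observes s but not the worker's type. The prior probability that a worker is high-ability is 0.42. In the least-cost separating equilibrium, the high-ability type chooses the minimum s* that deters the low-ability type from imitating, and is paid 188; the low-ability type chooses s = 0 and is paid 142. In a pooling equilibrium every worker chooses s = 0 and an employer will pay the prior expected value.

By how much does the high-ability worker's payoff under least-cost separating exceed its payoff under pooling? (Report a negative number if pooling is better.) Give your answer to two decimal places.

Least-cost separating signal: s* solves 142 = 188 − 22.2·s*, so s* = (188 − 142)/22.2 ≈ 2.0721.
High-ability type's separating payoff: 188 − 5.4 × s* = 188 − 5.4 × (188 − 142)/22.2 = 188 − 248.4/22.2 ≈ 176.8108.
Pooling payoff: 0.42 × 188 + 0.58 × 142 = 161.32.
Difference: 176.8108 − 161.32 = 15.4908, i.e. 15.49 to two decimal places.
The high-ability type prefers to separate.

15.49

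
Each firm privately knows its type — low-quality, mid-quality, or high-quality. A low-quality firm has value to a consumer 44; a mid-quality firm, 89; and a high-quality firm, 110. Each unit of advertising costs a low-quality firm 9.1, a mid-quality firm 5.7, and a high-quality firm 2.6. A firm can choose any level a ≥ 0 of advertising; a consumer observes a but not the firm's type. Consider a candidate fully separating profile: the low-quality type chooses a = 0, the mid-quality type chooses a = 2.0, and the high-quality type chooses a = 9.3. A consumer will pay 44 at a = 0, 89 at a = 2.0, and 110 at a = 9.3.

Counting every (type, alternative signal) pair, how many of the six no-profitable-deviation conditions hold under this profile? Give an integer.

5

Mid-quality (own payoff 89 − 5.7×2.0 = 77.6): to a=0 gives 44 → no gain ✓; to a=9.3 gives 110 − 5.7×9.3 = 56.99 → no gain ✓.
High-quality (own payoff 110 − 2.6×9.3 = 85.82): to a=0 gives 44 → no gain ✓; to a=2.0 gives 89 − 2.6×2.0 = 83.8 → no gain ✓.
Low-quality (own payoff 44): to a=2.0 gives 89 − 9.1×2.0 = 70.8 → profitable ✗; to a=9.3 gives 110 − 9.1×9.3 = 25.37 → no gain ✓.
5 of the 6 constraints hold; not an equilibrium.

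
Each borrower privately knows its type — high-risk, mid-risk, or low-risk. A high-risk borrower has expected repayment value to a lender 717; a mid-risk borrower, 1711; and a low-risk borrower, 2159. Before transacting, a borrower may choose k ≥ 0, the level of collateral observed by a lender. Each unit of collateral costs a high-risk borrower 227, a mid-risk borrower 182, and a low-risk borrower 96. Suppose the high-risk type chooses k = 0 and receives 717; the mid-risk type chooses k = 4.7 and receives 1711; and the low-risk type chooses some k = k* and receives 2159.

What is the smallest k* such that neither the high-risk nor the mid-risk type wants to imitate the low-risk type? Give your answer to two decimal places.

7.16

High-risk type (on-path payoff 717) won't mimic when 717 ≥ 2159 − 227·k*, i.e. k* ≥ 6.35.
Mid-risk type (on-path payoff 1711 − 182×4.7 = 855.6) won't mimic when 855.6 ≥ 2159 − 182·k*, i.e. k* ≥ 7.16.
Both must hold, so k* = max(6.35, 7.16) = 7.16. The mid-risk type's constraint binds.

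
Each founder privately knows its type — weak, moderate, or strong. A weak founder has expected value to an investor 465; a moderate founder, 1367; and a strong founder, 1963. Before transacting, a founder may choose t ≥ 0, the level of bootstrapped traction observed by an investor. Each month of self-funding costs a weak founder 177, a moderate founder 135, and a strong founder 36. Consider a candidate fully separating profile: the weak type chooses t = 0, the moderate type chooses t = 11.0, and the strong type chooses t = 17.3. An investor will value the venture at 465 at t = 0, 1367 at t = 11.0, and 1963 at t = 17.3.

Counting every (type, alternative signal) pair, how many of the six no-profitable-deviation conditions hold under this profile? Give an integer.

5

Strong (own payoff 1963 − 36×17.3 = 1340.2): to t=0 gives 465 → no gain ✓; to t=11.0 gives 1367 − 36×11.0 = 971 → no gain ✓.
Moderate (own payoff 1367 − 135×11.0 = -118): to t=0 gives 465 → profitable ✗; to t=17.3 gives 1963 − 135×17.3 = -372.5 → no gain ✓.
Weak (own payoff 465): to t=11.0 gives 1367 − 177×11.0 = -580 → no gain ✓; to t=17.3 gives 1963 − 177×17.3 = -1099.1 → no gain ✓.
5 of the 6 constraints hold; not an equilibrium.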